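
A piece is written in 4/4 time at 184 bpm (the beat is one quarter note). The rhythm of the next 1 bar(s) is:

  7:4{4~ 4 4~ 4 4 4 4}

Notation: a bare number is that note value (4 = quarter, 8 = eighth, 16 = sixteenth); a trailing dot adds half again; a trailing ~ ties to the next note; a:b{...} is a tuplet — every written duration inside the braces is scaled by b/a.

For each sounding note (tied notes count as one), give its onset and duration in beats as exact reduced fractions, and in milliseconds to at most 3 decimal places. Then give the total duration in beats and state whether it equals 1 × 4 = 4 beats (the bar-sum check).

1) 0.0ms=0b +372.671ms=8/7b
2) 372.671ms=8/7b +372.671ms=8/7b
3) 745.342ms=16/7b +186.335ms=4/7b
4) 931.677ms=20/7b +186.335ms=4/7b
5) 1118.012ms=24/7b +186.335ms=4/7b
Σ=4b of 4 (184bpm 4/4) — PASS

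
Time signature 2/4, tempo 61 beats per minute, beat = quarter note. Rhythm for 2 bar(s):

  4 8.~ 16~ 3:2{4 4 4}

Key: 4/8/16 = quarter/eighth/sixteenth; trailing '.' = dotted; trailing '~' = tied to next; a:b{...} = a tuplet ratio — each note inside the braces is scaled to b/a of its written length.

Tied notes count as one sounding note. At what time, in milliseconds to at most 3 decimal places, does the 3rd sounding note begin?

note 3 onset = 8/3b = 2622.951ms

1. 0.0ms @ 0 + 983.607ms (1)
2. 983.607ms @ 1 + 1639.344ms (5/3)
3. 2622.951ms @ 8/3 + 655.738ms (2/3)
4. 3278.689ms @ 10/3 + 655.738ms (2/3)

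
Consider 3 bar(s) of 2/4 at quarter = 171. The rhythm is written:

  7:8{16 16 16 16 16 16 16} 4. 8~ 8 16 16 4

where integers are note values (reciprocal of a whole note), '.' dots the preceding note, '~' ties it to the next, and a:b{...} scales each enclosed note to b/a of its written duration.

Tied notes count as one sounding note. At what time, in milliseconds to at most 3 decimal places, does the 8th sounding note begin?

note 8 onset = 2b = 701.754ms

1. 0.0ms @ 0 + 100.251ms (2/7)
2. 100.251ms @ 2/7 + 100.251ms (2/7)
3. 200.501ms @ 4/7 + 100.251ms (2/7)
4. 300.752ms @ 6/7 + 100.251ms (2/7)
5. 401.003ms @ 8/7 + 100.251ms (2/7)
6. 501.253ms @ 10/7 + 100.251ms (2/7)
7. 601.504ms @ 12/7 + 100.251ms (2/7)
8. 701.754ms @ 2 + 526.316ms (3/2)
9. 1228.07ms @ 7/2 + 350.877ms (1)
10. 1578.947ms @ 9/2 + 87.719ms (1/4)
11. 1666.667ms @ 19/4 + 87.719ms (1/4)
12. 1754.386ms @ 5 + 350.877ms (1)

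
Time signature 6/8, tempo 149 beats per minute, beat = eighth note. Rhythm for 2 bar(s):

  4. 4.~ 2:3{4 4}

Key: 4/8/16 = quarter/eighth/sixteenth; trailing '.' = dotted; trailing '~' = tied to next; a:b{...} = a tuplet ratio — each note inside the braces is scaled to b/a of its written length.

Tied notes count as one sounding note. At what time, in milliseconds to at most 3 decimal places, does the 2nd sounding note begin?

1. 0.0ms @ 0 + 1208.054ms (3)
2. 1208.054ms @ 3 + 2416.107ms (6)
3. 3624.161ms @ 9 + 1208.054ms (3)

note 2 onset = 3b = 1208.054ms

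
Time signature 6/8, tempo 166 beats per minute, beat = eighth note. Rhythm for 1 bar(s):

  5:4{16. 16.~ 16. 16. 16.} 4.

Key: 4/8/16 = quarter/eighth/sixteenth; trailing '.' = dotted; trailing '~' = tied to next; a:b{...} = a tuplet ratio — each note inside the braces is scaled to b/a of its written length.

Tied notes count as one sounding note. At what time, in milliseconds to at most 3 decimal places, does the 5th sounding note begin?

1. 0.0ms @ 0 + 216.867ms (3/5)
2. 216.867ms @ 3/5 + 433.735ms (6/5)
3. 650.602ms @ 9/5 + 216.867ms (3/5)
4. 867.47ms @ 12/5 + 216.867ms (3/5)
5. 1084.337ms @ 3 + 1084.337ms (3)

note 5 onset = 3b = 1084.337ms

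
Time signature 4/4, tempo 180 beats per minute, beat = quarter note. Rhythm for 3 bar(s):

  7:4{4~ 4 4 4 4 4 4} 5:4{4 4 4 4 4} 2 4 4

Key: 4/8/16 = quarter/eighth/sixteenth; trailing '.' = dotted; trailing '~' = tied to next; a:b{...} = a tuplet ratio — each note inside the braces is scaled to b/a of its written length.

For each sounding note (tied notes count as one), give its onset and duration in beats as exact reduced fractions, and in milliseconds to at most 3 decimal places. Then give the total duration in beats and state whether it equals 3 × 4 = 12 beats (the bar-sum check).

1) 0.0ms=0b +380.952ms=8/7b
2) 380.952ms=8/7b +190.476ms=4/7b
3) 571.429ms=12/7b +190.476ms=4/7b
4) 761.905ms=16/7b +190.476ms=4/7b
5) 952.381ms=20/7b +190.476ms=4/7b
6) 1142.857ms=24/7b +190.476ms=4/7b
7) 1333.333ms=4b +266.667ms=4/5b
8) 1600.0ms=24/5b +266.667ms=4/5b
9) 1866.667ms=28/5b +266.667ms=4/5b
10) 2133.333ms=32/5b +266.667ms=4/5b
11) 2400.0ms=36/5b +266.667ms=4/5b
12) 2666.667ms=8b +666.667ms=2b
13) 3333.333ms=10b +333.333ms=1b
14) 3666.667ms=11b +333.333ms=1b
Σ=12b of 12 (180bpm 4/4) — PASS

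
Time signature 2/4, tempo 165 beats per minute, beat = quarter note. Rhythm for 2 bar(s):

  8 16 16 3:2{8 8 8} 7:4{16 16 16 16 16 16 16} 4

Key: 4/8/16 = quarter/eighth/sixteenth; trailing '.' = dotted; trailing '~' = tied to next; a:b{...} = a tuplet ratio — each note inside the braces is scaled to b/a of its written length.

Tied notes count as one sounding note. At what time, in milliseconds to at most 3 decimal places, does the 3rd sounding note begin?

note 3 onset = 3/4b = 272.727ms

1. 0.0ms @ 0 + 181.818ms (1/2)
2. 181.818ms @ 1/2 + 90.909ms (1/4)
3. 272.727ms @ 3/4 + 90.909ms (1/4)
4. 363.636ms @ 1 + 121.212ms (1/3)
5. 484.848ms @ 4/3 + 121.212ms (1/3)
6. 606.061ms @ 5/3 + 121.212ms (1/3)
7. 727.273ms @ 2 + 51.948ms (1/7)
8. 779.221ms @ 15/7 + 51.948ms (1/7)
9. 831.169ms @ 16/7 + 51.948ms (1/7)
10. 883.117ms @ 17/7 + 51.948ms (1/7)
11. 935.065ms @ 18/7 + 51.948ms (1/7)
12. 987.013ms @ 19/7 + 51.948ms (1/7)
13. 1038.961ms @ 20/7 + 51.948ms (1/7)
14. 1090.909ms @ 3 + 363.636ms (1)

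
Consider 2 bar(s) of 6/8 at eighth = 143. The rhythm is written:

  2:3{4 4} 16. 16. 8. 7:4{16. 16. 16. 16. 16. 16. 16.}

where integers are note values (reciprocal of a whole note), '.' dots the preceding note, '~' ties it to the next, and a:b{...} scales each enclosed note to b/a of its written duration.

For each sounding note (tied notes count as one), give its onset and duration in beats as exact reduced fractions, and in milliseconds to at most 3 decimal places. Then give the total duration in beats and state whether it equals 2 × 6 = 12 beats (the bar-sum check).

1) 0.0ms=0b +1258.741ms=3b
2) 1258.741ms=3b +1258.741ms=3b
3) 2517.483ms=6b +314.685ms=3/4b
4) 2832.168ms=27/4b +314.685ms=3/4b
5) 3146.853ms=15/2b +629.371ms=3/2b
6) 3776.224ms=9b +179.82ms=3/7b
7) 3956.044ms=66/7b +179.82ms=3/7b
8) 4135.864ms=69/7b +179.82ms=3/7b
9) 4315.684ms=72/7b +179.82ms=3/7b
10) 4495.504ms=75/7b +179.82ms=3/7b
11) 4675.325ms=78/7b +179.82ms=3/7b
12) 4855.145ms=81/7b +179.82ms=3/7b
Σ=12b of 12 (143bpm 6/8) — PASS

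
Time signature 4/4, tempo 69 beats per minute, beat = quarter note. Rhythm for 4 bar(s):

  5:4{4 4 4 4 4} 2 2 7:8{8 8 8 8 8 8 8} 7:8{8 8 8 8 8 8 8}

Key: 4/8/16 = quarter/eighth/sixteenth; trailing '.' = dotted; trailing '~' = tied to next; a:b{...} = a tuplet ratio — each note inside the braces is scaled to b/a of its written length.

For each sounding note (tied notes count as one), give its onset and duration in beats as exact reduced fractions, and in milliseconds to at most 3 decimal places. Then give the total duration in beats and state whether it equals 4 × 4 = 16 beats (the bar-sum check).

1) 0.0ms=0b +695.652ms=4/5b
2) 695.652ms=4/5b +695.652ms=4/5b
3) 1391.304ms=8/5b +695.652ms=4/5b
4) 2086.957ms=12/5b +695.652ms=4/5b
5) 2782.609ms=16/5b +695.652ms=4/5b
6) 3478.261ms=4b +1739.13ms=2b
7) 5217.391ms=6b +1739.13ms=2b
8) 6956.522ms=8b +496.894ms=4/7b
9) 7453.416ms=60/7b +496.894ms=4/7b
10) 7950.311ms=64/7b +496.894ms=4/7b
11) 8447.205ms=68/7b +496.894ms=4/7b
12) 8944.099ms=72/7b +496.894ms=4/7b
13) 9440.994ms=76/7b +496.894ms=4/7b
14) 9937.888ms=80/7b +496.894ms=4/7b
15) 10434.783ms=12b +496.894ms=4/7b
16) 10931.677ms=88/7b +496.894ms=4/7b
17) 11428.571ms=92/7b +496.894ms=4/7b
18) 11925.466ms=96/7b +496.894ms=4/7b
19) 12422.36ms=100/7b +496.894ms=4/7b
20) 12919.255ms=104/7b +496.894ms=4/7b
21) 13416.149ms=108/7b +496.894ms=4/7b
Σ=16b of 16 (69bpm 4/4) — PASS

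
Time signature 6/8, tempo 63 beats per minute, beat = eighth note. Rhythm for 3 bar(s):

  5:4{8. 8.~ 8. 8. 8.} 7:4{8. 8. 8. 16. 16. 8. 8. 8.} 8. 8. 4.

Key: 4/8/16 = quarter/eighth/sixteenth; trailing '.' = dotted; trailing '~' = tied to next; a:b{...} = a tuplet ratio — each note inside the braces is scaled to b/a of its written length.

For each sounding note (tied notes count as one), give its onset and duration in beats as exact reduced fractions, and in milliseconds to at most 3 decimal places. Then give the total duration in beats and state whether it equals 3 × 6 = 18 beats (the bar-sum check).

1) 0.0ms=0b +1142.857ms=6/5b
2) 1142.857ms=6/5b +2285.714ms=12/5b
3) 3428.571ms=18/5b +1142.857ms=6/5b
4) 4571.429ms=24/5b +1142.857ms=6/5b
5) 5714.286ms=6b +816.327ms=6/7b
6) 6530.612ms=48/7b +816.327ms=6/7b
7) 7346.939ms=54/7b +816.327ms=6/7b
8) 8163.265ms=60/7b +408.163ms=3/7b
9) 8571.429ms=9b +408.163ms=3/7b
10) 8979.592ms=66/7b +816.327ms=6/7b
11) 9795.918ms=72/7b +816.327ms=6/7b
12) 10612.245ms=78/7b +816.327ms=6/7b
13) 11428.571ms=12b +1428.571ms=3/2b
14) 12857.143ms=27/2b +1428.571ms=3/2b
15) 14285.714ms=15b +2857.143ms=3b
Σ=18b of 18 (63bpm 6/8) — PASS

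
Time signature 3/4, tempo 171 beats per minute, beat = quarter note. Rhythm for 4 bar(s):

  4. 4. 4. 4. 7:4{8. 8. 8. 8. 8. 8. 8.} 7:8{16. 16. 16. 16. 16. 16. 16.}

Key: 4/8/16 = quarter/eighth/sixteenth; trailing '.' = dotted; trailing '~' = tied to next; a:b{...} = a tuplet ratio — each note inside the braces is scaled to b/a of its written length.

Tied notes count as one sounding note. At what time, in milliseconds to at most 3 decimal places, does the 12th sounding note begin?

1. 0.0ms @ 0 + 526.316ms (3/2)
2. 526.316ms @ 3/2 + 526.316ms (3/2)
3. 1052.632ms @ 3 + 526.316ms (3/2)
4. 1578.947ms @ 9/2 + 526.316ms (3/2)
5. 2105.263ms @ 6 + 150.376ms (3/7)
6. 2255.639ms @ 45/7 + 150.376ms (3/7)
7. 2406.015ms @ 48/7 + 150.376ms (3/7)
8. 2556.391ms @ 51/7 + 150.376ms (3/7)
9. 2706.767ms @ 54/7 + 150.376ms (3/7)
10. 2857.143ms @ 57/7 + 150.376ms (3/7)
11. 3007.519ms @ 60/7 + 150.376ms (3/7)
12. 3157.895ms @ 9 + 150.376ms (3/7)
13. 3308.271ms @ 66/7 + 150.376ms (3/7)
14. 3458.647ms @ 69/7 + 150.376ms (3/7)
15. 3609.023ms @ 72/7 + 150.376ms (3/7)
16. 3759.398ms @ 75/7 + 150.376ms (3/7)
17. 3909.774ms @ 78/7 + 150.376ms (3/7)
18. 4060.15ms @ 81/7 + 150.376ms (3/7)

note 12 onset = 9b = 3157.895ms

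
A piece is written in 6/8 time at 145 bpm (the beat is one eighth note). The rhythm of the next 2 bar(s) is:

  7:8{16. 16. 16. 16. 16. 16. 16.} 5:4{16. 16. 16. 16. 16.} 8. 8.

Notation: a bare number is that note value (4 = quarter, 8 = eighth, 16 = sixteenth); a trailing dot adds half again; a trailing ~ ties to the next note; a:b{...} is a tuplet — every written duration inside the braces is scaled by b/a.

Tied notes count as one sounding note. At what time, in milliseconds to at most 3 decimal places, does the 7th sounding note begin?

note 7 onset = 36/7b = 2128.079ms

1. 0.0ms @ 0 + 354.68ms (6/7)
2. 354.68ms @ 6/7 + 354.68ms (6/7)
3. 709.36ms @ 12/7 + 354.68ms (6/7)
4. 1064.039ms @ 18/7 + 354.68ms (6/7)
5. 1418.719ms @ 24/7 + 354.68ms (6/7)
6. 1773.399ms @ 30/7 + 354.68ms (6/7)
7. 2128.079ms @ 36/7 + 354.68ms (6/7)
8. 2482.759ms @ 6 + 248.276ms (3/5)
9. 2731.034ms @ 33/5 + 248.276ms (3/5)
10. 2979.31ms @ 36/5 + 248.276ms (3/5)
11. 3227.586ms @ 39/5 + 248.276ms (3/5)
12. 3475.862ms @ 42/5 + 248.276ms (3/5)
13. 3724.138ms @ 9 + 620.69ms (3/2)
14. 4344.828ms @ 21/2 + 620.69ms (3/2)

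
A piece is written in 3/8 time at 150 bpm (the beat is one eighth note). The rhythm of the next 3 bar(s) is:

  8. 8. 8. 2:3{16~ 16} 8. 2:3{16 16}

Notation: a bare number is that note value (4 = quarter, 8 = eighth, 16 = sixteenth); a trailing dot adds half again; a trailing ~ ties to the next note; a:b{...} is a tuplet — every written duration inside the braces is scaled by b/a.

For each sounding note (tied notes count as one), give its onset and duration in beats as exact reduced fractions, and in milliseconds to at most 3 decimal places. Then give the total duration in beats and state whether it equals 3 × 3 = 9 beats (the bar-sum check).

1) 0.0ms=0b +600.0ms=3/2b
2) 600.0ms=3/2b +600.0ms=3/2b
3) 1200.0ms=3b +600.0ms=3/2b
4) 1800.0ms=9/2b +600.0ms=3/2b
5) 2400.0ms=6b +600.0ms=3/2b
6) 3000.0ms=15/2b +300.0ms=3/4b
7) 3300.0ms=33/4b +300.0ms=3/4b
Σ=9b of 9 (150bpm 3/8) — PASS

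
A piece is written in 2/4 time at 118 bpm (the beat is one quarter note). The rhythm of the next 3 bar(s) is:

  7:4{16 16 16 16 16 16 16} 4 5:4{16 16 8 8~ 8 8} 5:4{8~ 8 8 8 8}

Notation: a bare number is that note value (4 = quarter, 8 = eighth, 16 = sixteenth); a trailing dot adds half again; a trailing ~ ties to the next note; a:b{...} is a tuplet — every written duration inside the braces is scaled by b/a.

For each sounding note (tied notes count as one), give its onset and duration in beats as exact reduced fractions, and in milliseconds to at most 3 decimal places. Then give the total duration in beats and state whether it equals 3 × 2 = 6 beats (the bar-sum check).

1) 0.0ms=0b +72.639ms=1/7b
2) 72.639ms=1/7b +72.639ms=1/7b
3) 145.278ms=2/7b +72.639ms=1/7b
4) 217.918ms=3/7b +72.639ms=1/7b
5) 290.557ms=4/7b +72.639ms=1/7b
6) 363.196ms=5/7b +72.639ms=1/7b
7) 435.835ms=6/7b +72.639ms=1/7b
8) 508.475ms=1b +508.475ms=1b
9) 1016.949ms=2b +101.695ms=1/5b
10) 1118.644ms=11/5b +101.695ms=1/5b
11) 1220.339ms=12/5b +203.39ms=2/5b
12) 1423.729ms=14/5b +406.78ms=4/5b
13) 1830.508ms=18/5b +203.39ms=2/5b
14) 2033.898ms=4b +406.78ms=4/5b
15) 2440.678ms=24/5b +203.39ms=2/5b
16) 2644.068ms=26/5b +203.39ms=2/5b
17) 2847.458ms=28/5b +203.39ms=2/5b
Σ=6b of 6 (118bpm 2/4) — PASS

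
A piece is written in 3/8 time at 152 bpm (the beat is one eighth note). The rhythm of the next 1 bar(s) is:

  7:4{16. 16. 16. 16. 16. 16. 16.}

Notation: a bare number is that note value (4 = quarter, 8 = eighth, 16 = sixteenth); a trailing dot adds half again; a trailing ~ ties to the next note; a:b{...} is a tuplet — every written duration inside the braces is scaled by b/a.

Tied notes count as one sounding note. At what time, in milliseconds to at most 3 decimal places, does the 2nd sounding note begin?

1. 0.0ms @ 0 + 169.173ms (3/7)
2. 169.173ms @ 3/7 + 169.173ms (3/7)
3. 338.346ms @ 6/7 + 169.173ms (3/7)
4. 507.519ms @ 9/7 + 169.173ms (3/7)
5. 676.692ms @ 12/7 + 169.173ms (3/7)
6. 845.865ms @ 15/7 + 169.173ms (3/7)
7. 1015.038ms @ 18/7 + 169.173ms (3/7)

note 2 onset = 3/7b = 169.173ms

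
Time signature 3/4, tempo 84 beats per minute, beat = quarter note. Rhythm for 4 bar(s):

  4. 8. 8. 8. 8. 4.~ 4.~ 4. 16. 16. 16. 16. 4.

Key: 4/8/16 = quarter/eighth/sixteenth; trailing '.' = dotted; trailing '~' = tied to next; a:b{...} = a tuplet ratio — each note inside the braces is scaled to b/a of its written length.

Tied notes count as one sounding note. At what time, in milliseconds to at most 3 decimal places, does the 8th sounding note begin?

1. 0.0ms @ 0 + 1071.429ms (3/2)
2. 1071.429ms @ 3/2 + 535.714ms (3/4)
3. 1607.143ms @ 9/4 + 535.714ms (3/4)
4. 2142.857ms @ 3 + 535.714ms (3/4)
5. 2678.571ms @ 15/4 + 535.714ms (3/4)
6. 3214.286ms @ 9/2 + 3214.286ms (9/2)
7. 6428.571ms @ 9 + 267.857ms (3/8)
8. 6696.429ms @ 75/8 + 267.857ms (3/8)
9. 6964.286ms @ 39/4 + 267.857ms (3/8)
10. 7232.143ms @ 81/8 + 267.857ms (3/8)
11. 7500.0ms @ 21/2 + 1071.429ms (3/2)

note 8 onset = 75/8b = 6696.429ms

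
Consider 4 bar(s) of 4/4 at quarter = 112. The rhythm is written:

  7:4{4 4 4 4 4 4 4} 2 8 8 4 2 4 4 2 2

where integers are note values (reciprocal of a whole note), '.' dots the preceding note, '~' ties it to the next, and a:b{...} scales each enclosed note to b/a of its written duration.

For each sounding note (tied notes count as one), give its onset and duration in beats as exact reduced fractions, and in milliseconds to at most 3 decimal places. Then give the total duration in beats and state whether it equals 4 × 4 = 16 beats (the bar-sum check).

1) 0.0ms=0b +306.122ms=4/7b
2) 306.122ms=4/7b +306.122ms=4/7b
3) 612.245ms=8/7b +306.122ms=4/7b
4) 918.367ms=12/7b +306.122ms=4/7b
5) 1224.49ms=16/7b +306.122ms=4/7b
6) 1530.612ms=20/7b +306.122ms=4/7b
7) 1836.735ms=24/7b +306.122ms=4/7b
8) 2142.857ms=4b +1071.429ms=2b
9) 3214.286ms=6b +267.857ms=1/2b
10) 3482.143ms=13/2b +267.857ms=1/2b
11) 3750.0ms=7b +535.714ms=1b
12) 4285.714ms=8b +1071.429ms=2b
13) 5357.143ms=10b +535.714ms=1b
14) 5892.857ms=11b +535.714ms=1b
15) 6428.571ms=12b +1071.429ms=2b
16) 7500.0ms=14b +1071.429ms=2b
Σ=16b of 16 (112bpm 4/4) — PASS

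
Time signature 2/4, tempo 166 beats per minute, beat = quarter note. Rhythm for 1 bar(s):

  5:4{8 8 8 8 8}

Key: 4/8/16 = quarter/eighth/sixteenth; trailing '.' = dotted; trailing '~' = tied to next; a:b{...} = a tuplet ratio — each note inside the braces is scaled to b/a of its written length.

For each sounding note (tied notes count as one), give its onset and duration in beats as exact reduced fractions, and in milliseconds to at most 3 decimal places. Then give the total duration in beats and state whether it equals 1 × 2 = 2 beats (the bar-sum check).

1) 0.0ms=0b +144.578ms=2/5b
2) 144.578ms=2/5b +144.578ms=2/5b
3) 289.157ms=4/5b +144.578ms=2/5b
4) 433.735ms=6/5b +144.578ms=2/5b
5) 578.313ms=8/5b +144.578ms=2/5b
Σ=2b of 2 (166bpm 2/4) — PASS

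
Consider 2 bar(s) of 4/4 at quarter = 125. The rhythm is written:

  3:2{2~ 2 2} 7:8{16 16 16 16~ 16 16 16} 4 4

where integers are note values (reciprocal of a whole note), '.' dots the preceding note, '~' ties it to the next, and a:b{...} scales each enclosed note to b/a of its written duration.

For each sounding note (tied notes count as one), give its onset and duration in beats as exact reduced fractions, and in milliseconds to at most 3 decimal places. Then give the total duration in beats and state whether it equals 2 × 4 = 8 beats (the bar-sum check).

1) 0.0ms=0b +1280.0ms=8/3b
2) 1280.0ms=8/3b +640.0ms=4/3b
3) 1920.0ms=4b +137.143ms=2/7b
4) 2057.143ms=30/7b +137.143ms=2/7b
5) 2194.286ms=32/7b +137.143ms=2/7b
6) 2331.429ms=34/7b +274.286ms=4/7b
7) 2605.714ms=38/7b +137.143ms=2/7b
8) 2742.857ms=40/7b +137.143ms=2/7b
9) 2880.0ms=6b +480.0ms=1b
10) 3360.0ms=7b +480.0ms=1b
Σ=8b of 8 (125bpm 4/4) — PASS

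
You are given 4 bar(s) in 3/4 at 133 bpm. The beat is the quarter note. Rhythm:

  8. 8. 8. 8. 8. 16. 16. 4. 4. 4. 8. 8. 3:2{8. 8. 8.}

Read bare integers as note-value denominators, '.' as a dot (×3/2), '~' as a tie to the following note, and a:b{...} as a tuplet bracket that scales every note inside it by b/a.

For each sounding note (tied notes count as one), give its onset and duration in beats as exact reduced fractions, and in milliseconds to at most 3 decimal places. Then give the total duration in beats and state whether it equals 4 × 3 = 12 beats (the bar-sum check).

1) 0.0ms=0b +338.346ms=3/4b
2) 338.346ms=3/4b +338.346ms=3/4b
3) 676.692ms=3/2b +338.346ms=3/4b
4) 1015.038ms=9/4b +338.346ms=3/4b
5) 1353.383ms=3b +338.346ms=3/4b
6) 1691.729ms=15/4b +169.173ms=3/8b
7) 1860.902ms=33/8b +169.173ms=3/8b
8) 2030.075ms=9/2b +676.692ms=3/2b
9) 2706.767ms=6b +676.692ms=3/2b
10) 3383.459ms=15/2b +676.692ms=3/2b
11) 4060.15ms=9b +338.346ms=3/4b
12) 4398.496ms=39/4b +338.346ms=3/4b
13) 4736.842ms=21/2b +225.564ms=1/2b
14) 4962.406ms=11b +225.564ms=1/2b
15) 5187.97ms=23/2b +225.564ms=1/2b
Σ=12b of 12 (133bpm 3/4) — PASS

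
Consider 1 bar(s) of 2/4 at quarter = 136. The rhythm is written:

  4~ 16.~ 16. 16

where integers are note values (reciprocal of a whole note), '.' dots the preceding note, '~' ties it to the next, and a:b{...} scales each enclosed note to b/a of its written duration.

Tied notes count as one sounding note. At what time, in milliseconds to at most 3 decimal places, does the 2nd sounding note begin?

1. 0.0ms @ 0 + 772.059ms (7/4)
2. 772.059ms @ 7/4 + 110.294ms (1/4)

note 2 onset = 7/4b = 772.059ms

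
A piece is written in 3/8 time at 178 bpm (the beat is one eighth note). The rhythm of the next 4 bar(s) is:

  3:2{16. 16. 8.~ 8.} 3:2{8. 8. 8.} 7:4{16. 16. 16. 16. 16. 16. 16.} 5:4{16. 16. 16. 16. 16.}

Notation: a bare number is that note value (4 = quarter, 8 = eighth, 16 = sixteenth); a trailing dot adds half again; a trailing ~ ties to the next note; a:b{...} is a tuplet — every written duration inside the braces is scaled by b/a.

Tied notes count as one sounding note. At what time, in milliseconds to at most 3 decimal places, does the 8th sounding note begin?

1. 0.0ms @ 0 + 168.539ms (1/2)
2. 168.539ms @ 1/2 + 168.539ms (1/2)
3. 337.079ms @ 1 + 674.157ms (2)
4. 1011.236ms @ 3 + 337.079ms (1)
5. 1348.315ms @ 4 + 337.079ms (1)
6. 1685.393ms @ 5 + 337.079ms (1)
7. 2022.472ms @ 6 + 144.462ms (3/7)
8. 2166.934ms @ 45/7 + 144.462ms (3/7)
9. 2311.396ms @ 48/7 + 144.462ms (3/7)
10. 2455.859ms @ 51/7 + 144.462ms (3/7)
11. 2600.321ms @ 54/7 + 144.462ms (3/7)
12. 2744.783ms @ 57/7 + 144.462ms (3/7)
13. 2889.246ms @ 60/7 + 144.462ms (3/7)
14. 3033.708ms @ 9 + 202.247ms (3/5)
15. 3235.955ms @ 48/5 + 202.247ms (3/5)
16. 3438.202ms @ 51/5 + 202.247ms (3/5)
17. 3640.449ms @ 54/5 + 202.247ms (3/5)
18. 3842.697ms @ 57/5 + 202.247ms (3/5)

note 8 onset = 45/7b = 2166.934ms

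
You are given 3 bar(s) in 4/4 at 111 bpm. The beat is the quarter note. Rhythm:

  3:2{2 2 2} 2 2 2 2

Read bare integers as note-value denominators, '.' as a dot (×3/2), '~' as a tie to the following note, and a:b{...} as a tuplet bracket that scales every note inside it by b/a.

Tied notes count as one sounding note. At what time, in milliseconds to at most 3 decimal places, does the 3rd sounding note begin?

1. 0.0ms @ 0 + 720.721ms (4/3)
2. 720.721ms @ 4/3 + 720.721ms (4/3)
3. 1441.441ms @ 8/3 + 720.721ms (4/3)
4. 2162.162ms @ 4 + 1081.081ms (2)
5. 3243.243ms @ 6 + 1081.081ms (2)
6. 4324.324ms @ 8 + 1081.081ms (2)
7. 5405.405ms @ 10 + 1081.081ms (2)

note 3 onset = 8/3b = 1441.441ms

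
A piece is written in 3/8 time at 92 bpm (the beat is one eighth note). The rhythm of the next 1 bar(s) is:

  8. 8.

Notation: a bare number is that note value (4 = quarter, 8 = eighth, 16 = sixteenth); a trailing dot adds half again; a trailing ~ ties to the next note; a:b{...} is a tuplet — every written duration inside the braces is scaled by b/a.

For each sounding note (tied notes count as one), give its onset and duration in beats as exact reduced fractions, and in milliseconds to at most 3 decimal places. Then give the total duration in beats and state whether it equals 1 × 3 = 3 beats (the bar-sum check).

1) 0.0ms=0b +978.261ms=3/2b
2) 978.261ms=3/2b +978.261ms=3/2b
Σ=3b of 3 (92bpm 3/8) — PASS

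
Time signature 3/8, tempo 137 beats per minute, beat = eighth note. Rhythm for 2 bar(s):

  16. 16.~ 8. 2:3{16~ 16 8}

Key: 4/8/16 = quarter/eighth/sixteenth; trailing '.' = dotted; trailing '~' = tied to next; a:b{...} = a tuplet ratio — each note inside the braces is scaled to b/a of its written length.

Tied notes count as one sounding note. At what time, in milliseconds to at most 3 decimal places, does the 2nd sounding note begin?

1. 0.0ms @ 0 + 328.467ms (3/4)
2. 328.467ms @ 3/4 + 985.401ms (9/4)
3. 1313.869ms @ 3 + 656.934ms (3/2)
4. 1970.803ms @ 9/2 + 656.934ms (3/2)

note 2 onset = 3/4b = 328.467ms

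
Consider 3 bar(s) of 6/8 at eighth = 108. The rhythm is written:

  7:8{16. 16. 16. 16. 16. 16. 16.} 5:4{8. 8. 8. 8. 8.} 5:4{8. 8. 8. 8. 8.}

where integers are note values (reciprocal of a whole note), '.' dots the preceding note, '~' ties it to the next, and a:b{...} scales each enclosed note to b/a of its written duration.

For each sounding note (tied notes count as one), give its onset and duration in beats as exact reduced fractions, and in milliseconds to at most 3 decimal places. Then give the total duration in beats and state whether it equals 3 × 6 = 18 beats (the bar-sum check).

1) 0.0ms=0b +476.19ms=6/7b
2) 476.19ms=6/7b +476.19ms=6/7b
3) 952.381ms=12/7b +476.19ms=6/7b
4) 1428.571ms=18/7b +476.19ms=6/7b
5) 1904.762ms=24/7b +476.19ms=6/7b
6) 2380.952ms=30/7b +476.19ms=6/7b
7) 2857.143ms=36/7b +476.19ms=6/7b
8) 3333.333ms=6b +666.667ms=6/5b
9) 4000.0ms=36/5b +666.667ms=6/5b
10) 4666.667ms=42/5b +666.667ms=6/5b
11) 5333.333ms=48/5b +666.667ms=6/5b
12) 6000.0ms=54/5b +666.667ms=6/5b
13) 6666.667ms=12b +666.667ms=6/5b
14) 7333.333ms=66/5b +666.667ms=6/5b
15) 8000.0ms=72/5b +666.667ms=6/5b
16) 8666.667ms=78/5b +666.667ms=6/5b
17) 9333.333ms=84/5b +666.667ms=6/5b
Σ=18b of 18 (108bpm 6/8) — PASS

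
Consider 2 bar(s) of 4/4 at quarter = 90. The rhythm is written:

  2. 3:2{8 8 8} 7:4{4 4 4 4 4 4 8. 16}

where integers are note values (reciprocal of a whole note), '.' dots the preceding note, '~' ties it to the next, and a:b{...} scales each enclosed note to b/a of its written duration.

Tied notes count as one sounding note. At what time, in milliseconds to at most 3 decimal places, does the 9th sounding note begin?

1. 0.0ms @ 0 + 2000.0ms (3)
2. 2000.0ms @ 3 + 222.222ms (1/3)
3. 2222.222ms @ 10/3 + 222.222ms (1/3)
4. 2444.444ms @ 11/3 + 222.222ms (1/3)
5. 2666.667ms @ 4 + 380.952ms (4/7)
6. 3047.619ms @ 32/7 + 380.952ms (4/7)
7. 3428.571ms @ 36/7 + 380.952ms (4/7)
8. 3809.524ms @ 40/7 + 380.952ms (4/7)
9. 4190.476ms @ 44/7 + 380.952ms (4/7)
10. 4571.429ms @ 48/7 + 380.952ms (4/7)
11. 4952.381ms @ 52/7 + 285.714ms (3/7)
12. 5238.095ms @ 55/7 + 95.238ms (1/7)

note 9 onset = 44/7b = 4190.476ms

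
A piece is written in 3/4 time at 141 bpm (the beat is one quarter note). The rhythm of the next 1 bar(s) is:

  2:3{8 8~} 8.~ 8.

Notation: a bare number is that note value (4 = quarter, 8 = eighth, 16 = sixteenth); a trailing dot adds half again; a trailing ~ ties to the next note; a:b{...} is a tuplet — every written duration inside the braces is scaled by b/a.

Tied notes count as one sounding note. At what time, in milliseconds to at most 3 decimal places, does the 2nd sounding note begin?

1. 0.0ms @ 0 + 319.149ms (3/4)
2. 319.149ms @ 3/4 + 957.447ms (9/4)

note 2 onset = 3/4b = 319.149ms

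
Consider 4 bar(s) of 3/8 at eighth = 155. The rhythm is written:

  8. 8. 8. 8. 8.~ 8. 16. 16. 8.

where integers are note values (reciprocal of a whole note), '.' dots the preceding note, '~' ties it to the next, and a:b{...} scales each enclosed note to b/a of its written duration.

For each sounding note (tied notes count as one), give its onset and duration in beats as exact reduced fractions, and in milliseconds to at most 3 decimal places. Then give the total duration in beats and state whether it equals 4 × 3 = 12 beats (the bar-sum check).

1) 0.0ms=0b +580.645ms=3/2b
2) 580.645ms=3/2b +580.645ms=3/2b
3) 1161.29ms=3b +580.645ms=3/2b
4) 1741.935ms=9/2b +580.645ms=3/2b
5) 2322.581ms=6b +1161.29ms=3b
6) 3483.871ms=9b +290.323ms=3/4b
7) 3774.194ms=39/4b +290.323ms=3/4b
8) 4064.516ms=21/2b +580.645ms=3/2b
Σ=12b of 12 (155bpm 3/8) — PASS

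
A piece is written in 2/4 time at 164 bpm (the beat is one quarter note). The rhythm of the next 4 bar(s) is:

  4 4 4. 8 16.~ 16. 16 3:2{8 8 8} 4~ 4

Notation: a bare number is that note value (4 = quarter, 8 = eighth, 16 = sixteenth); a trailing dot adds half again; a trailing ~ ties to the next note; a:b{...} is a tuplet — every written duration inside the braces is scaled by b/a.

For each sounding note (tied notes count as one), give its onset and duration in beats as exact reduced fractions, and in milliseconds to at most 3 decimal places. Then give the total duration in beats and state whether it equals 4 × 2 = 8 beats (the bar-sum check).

1) 0.0ms=0b +365.854ms=1b
2) 365.854ms=1b +365.854ms=1b
3) 731.707ms=2b +548.78ms=3/2b
4) 1280.488ms=7/2b +182.927ms=1/2b
5) 1463.415ms=4b +274.39ms=3/4b
6) 1737.805ms=19/4b +91.463ms=1/4b
7) 1829.268ms=5b +121.951ms=1/3b
8) 1951.22ms=16/3b +121.951ms=1/3b
9) 2073.171ms=17/3b +121.951ms=1/3b
10) 2195.122ms=6b +731.707ms=2b
Σ=8b of 8 (164bpm 2/4) — PASS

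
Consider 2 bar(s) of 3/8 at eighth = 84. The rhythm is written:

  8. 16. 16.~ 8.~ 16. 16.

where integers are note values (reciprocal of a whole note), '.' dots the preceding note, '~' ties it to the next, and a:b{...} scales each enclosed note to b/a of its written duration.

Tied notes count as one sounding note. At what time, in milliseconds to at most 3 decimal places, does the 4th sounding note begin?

1. 0.0ms @ 0 + 1071.429ms (3/2)
2. 1071.429ms @ 3/2 + 535.714ms (3/4)
3. 1607.143ms @ 9/4 + 2142.857ms (3)
4. 3750.0ms @ 21/4 + 535.714ms (3/4)

note 4 onset = 21/4b = 3750.0ms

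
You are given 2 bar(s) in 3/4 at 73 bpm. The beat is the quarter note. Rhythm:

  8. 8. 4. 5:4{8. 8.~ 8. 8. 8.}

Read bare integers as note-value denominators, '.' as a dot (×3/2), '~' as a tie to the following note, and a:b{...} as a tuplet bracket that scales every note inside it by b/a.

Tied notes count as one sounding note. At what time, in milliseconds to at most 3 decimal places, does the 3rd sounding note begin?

1. 0.0ms @ 0 + 616.438ms (3/4)
2. 616.438ms @ 3/4 + 616.438ms (3/4)
3. 1232.877ms @ 3/2 + 1232.877ms (3/2)
4. 2465.753ms @ 3 + 493.151ms (3/5)
5. 2958.904ms @ 18/5 + 986.301ms (6/5)
6. 3945.205ms @ 24/5 + 493.151ms (3/5)
7. 4438.356ms @ 27/5 + 493.151ms (3/5)

note 3 onset = 3/2b = 1232.877ms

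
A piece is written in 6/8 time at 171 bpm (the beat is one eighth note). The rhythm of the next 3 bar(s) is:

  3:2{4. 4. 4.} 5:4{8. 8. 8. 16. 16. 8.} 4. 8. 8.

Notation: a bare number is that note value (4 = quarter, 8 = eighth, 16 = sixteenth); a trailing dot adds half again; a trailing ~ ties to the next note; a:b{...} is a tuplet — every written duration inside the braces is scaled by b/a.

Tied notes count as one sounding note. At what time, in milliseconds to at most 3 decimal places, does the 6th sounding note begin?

note 6 onset = 42/5b = 2947.368ms

1. 0.0ms @ 0 + 701.754ms (2)
2. 701.754ms @ 2 + 701.754ms (2)
3. 1403.509ms @ 4 + 701.754ms (2)
4. 2105.263ms @ 6 + 421.053ms (6/5)
5. 2526.316ms @ 36/5 + 421.053ms (6/5)
6. 2947.368ms @ 42/5 + 421.053ms (6/5)
7. 3368.421ms @ 48/5 + 210.526ms (3/5)
8. 3578.947ms @ 51/5 + 210.526ms (3/5)
9. 3789.474ms @ 54/5 + 421.053ms (6/5)
10. 4210.526ms @ 12 + 1052.632ms (3)
11. 5263.158ms @ 15 + 526.316ms (3/2)
12. 5789.474ms @ 33/2 + 526.316ms (3/2)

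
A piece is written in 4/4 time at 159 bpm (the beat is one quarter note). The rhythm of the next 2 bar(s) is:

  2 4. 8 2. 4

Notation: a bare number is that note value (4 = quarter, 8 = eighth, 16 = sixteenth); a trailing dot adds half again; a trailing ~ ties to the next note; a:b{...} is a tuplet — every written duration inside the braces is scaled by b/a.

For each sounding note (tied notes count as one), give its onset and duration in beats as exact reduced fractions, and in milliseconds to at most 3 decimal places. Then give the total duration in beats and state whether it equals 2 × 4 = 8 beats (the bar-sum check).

1) 0.0ms=0b +754.717ms=2b
2) 754.717ms=2b +566.038ms=3/2b
3) 1320.755ms=7/2b +188.679ms=1/2b
4) 1509.434ms=4b +1132.075ms=3b
5) 2641.509ms=7b +377.358ms=1b
Σ=8b of 8 (159bpm 4/4) — PASS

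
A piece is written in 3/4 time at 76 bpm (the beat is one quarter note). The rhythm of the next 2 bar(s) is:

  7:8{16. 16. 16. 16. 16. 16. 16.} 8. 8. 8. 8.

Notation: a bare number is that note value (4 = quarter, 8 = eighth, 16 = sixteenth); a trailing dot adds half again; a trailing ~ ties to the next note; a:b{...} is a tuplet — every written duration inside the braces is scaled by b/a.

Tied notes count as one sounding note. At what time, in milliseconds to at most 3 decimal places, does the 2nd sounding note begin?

note 2 onset = 3/7b = 338.346ms

1. 0.0ms @ 0 + 338.346ms (3/7)
2. 338.346ms @ 3/7 + 338.346ms (3/7)
3. 676.692ms @ 6/7 + 338.346ms (3/7)
4. 1015.038ms @ 9/7 + 338.346ms (3/7)
5. 1353.383ms @ 12/7 + 338.346ms (3/7)
6. 1691.729ms @ 15/7 + 338.346ms (3/7)
7. 2030.075ms @ 18/7 + 338.346ms (3/7)
8. 2368.421ms @ 3 + 592.105ms (3/4)
9. 2960.526ms @ 15/4 + 592.105ms (3/4)
10. 3552.632ms @ 9/2 + 592.105ms (3/4)
11. 4144.737ms @ 21/4 + 592.105ms (3/4)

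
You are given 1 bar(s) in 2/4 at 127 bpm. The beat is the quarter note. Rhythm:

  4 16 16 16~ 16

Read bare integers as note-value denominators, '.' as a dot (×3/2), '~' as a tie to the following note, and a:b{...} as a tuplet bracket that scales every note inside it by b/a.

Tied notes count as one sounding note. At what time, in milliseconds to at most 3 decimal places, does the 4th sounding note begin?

1. 0.0ms @ 0 + 472.441ms (1)
2. 472.441ms @ 1 + 118.11ms (1/4)
3. 590.551ms @ 5/4 + 118.11ms (1/4)
4. 708.661ms @ 3/2 + 236.22ms (1/2)

note 4 onset = 3/2b = 708.661ms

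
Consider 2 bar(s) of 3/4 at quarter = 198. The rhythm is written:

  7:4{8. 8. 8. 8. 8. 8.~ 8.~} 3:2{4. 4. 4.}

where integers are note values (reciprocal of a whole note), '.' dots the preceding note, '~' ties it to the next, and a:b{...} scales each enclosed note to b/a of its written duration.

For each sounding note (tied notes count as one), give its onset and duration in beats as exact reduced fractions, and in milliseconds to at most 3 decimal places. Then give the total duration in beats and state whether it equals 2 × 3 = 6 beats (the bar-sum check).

1) 0.0ms=0b +129.87ms=3/7b
2) 129.87ms=3/7b +129.87ms=3/7b
3) 259.74ms=6/7b +129.87ms=3/7b
4) 389.61ms=9/7b +129.87ms=3/7b
5) 519.481ms=12/7b +129.87ms=3/7b
6) 649.351ms=15/7b +562.771ms=13/7b
7) 1212.121ms=4b +303.03ms=1b
8) 1515.152ms=5b +303.03ms=1b
Σ=6b of 6 (198bpm 3/4) — PASS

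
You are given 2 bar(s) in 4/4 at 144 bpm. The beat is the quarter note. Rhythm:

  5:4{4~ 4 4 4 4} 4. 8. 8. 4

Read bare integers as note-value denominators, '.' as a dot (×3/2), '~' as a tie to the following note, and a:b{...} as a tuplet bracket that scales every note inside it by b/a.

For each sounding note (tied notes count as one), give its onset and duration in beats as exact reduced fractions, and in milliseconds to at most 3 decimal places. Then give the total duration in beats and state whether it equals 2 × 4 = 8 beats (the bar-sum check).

1) 0.0ms=0b +666.667ms=8/5b
2) 666.667ms=8/5b +333.333ms=4/5b
3) 1000.0ms=12/5b +333.333ms=4/5b
4) 1333.333ms=16/5b +333.333ms=4/5b
5) 1666.667ms=4b +625.0ms=3/2b
6) 2291.667ms=11/2b +312.5ms=3/4b
7) 2604.167ms=25/4b +312.5ms=3/4b
8) 2916.667ms=7b +416.667ms=1b
Σ=8b of 8 (144bpm 4/4) — PASS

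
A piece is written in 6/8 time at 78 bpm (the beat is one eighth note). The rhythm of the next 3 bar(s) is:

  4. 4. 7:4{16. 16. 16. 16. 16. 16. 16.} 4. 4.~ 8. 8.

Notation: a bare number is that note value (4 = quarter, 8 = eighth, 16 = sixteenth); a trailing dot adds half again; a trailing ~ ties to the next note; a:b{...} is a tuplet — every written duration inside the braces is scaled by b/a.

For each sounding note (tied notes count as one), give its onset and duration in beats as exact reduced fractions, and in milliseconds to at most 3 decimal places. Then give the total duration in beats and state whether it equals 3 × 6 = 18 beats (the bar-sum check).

1) 0.0ms=0b +2307.692ms=3b
2) 2307.692ms=3b +2307.692ms=3b
3) 4615.385ms=6b +329.67ms=3/7b
4) 4945.055ms=45/7b +329.67ms=3/7b
5) 5274.725ms=48/7b +329.67ms=3/7b
6) 5604.396ms=51/7b +329.67ms=3/7b
7) 5934.066ms=54/7b +329.67ms=3/7b
8) 6263.736ms=57/7b +329.67ms=3/7b
9) 6593.407ms=60/7b +329.67ms=3/7b
10) 6923.077ms=9b +2307.692ms=3b
11) 9230.769ms=12b +3461.538ms=9/2b
12) 12692.308ms=33/2b +1153.846ms=3/2b
Σ=18b of 18 (78bpm 6/8) — PASS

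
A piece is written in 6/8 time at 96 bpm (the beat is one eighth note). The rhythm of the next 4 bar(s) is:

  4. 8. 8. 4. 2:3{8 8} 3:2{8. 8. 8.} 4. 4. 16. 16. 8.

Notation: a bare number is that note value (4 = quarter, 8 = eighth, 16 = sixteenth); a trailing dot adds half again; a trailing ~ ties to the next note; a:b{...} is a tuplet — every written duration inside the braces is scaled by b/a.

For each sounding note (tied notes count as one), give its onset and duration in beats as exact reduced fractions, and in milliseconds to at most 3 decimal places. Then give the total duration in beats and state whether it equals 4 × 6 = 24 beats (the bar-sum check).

1) 0.0ms=0b +1875.0ms=3b
2) 1875.0ms=3b +937.5ms=3/2b
3) 2812.5ms=9/2b +937.5ms=3/2b
4) 3750.0ms=6b +1875.0ms=3b
5) 5625.0ms=9b +937.5ms=3/2b
6) 6562.5ms=21/2b +937.5ms=3/2b
7) 7500.0ms=12b +625.0ms=1b
8) 8125.0ms=13b +625.0ms=1b
9) 8750.0ms=14b +625.0ms=1b
10) 9375.0ms=15b +1875.0ms=3b
11) 11250.0ms=18b +1875.0ms=3b
12) 13125.0ms=21b +468.75ms=3/4b
13) 13593.75ms=87/4b +468.75ms=3/4b
14) 14062.5ms=45/2b +937.5ms=3/2b
Σ=24b of 24 (96bpm 6/8) — PASS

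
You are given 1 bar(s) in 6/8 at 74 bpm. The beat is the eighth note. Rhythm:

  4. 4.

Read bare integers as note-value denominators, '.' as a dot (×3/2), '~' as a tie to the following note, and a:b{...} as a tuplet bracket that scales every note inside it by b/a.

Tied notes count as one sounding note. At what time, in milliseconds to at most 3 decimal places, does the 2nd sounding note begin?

note 2 onset = 3b = 2432.432ms

1. 0.0ms @ 0 + 2432.432ms (3)
2. 2432.432ms @ 3 + 2432.432ms (3)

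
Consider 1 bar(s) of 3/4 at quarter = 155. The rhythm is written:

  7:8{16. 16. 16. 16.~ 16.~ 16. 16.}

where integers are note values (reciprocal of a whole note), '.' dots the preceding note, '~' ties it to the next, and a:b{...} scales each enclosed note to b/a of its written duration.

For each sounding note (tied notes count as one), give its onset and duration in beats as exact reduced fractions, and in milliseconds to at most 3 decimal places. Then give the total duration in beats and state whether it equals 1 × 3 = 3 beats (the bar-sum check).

1) 0.0ms=0b +165.899ms=3/7b
2) 165.899ms=3/7b +165.899ms=3/7b
3) 331.797ms=6/7b +165.899ms=3/7b
4) 497.696ms=9/7b +497.696ms=9/7b
5) 995.392ms=18/7b +165.899ms=3/7b
Σ=3b of 3 (155bpm 3/4) — PASS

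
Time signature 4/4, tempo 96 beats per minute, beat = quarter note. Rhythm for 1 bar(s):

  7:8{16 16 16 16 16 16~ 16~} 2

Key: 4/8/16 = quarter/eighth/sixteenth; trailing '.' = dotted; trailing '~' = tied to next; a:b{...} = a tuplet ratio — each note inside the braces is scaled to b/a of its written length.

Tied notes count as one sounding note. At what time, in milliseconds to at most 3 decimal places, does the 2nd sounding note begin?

1. 0.0ms @ 0 + 178.571ms (2/7)
2. 178.571ms @ 2/7 + 178.571ms (2/7)
3. 357.143ms @ 4/7 + 178.571ms (2/7)
4. 535.714ms @ 6/7 + 178.571ms (2/7)
5. 714.286ms @ 8/7 + 178.571ms (2/7)
6. 892.857ms @ 10/7 + 1607.143ms (18/7)

note 2 onset = 2/7b = 178.571ms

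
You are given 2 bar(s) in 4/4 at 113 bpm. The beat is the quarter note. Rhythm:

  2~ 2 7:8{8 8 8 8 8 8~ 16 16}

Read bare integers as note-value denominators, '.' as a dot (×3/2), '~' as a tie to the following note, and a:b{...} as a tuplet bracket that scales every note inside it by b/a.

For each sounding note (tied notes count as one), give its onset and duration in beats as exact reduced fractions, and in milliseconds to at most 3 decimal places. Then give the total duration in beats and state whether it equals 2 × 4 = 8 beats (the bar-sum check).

1) 0.0ms=0b +2123.894ms=4b
2) 2123.894ms=4b +303.413ms=4/7b
3) 2427.307ms=32/7b +303.413ms=4/7b
4) 2730.721ms=36/7b +303.413ms=4/7b
5) 3034.134ms=40/7b +303.413ms=4/7b
6) 3337.547ms=44/7b +303.413ms=4/7b
7) 3640.961ms=48/7b +455.12ms=6/7b
8) 4096.081ms=54/7b +151.707ms=2/7b
Σ=8b of 8 (113bpm 4/4) — PASS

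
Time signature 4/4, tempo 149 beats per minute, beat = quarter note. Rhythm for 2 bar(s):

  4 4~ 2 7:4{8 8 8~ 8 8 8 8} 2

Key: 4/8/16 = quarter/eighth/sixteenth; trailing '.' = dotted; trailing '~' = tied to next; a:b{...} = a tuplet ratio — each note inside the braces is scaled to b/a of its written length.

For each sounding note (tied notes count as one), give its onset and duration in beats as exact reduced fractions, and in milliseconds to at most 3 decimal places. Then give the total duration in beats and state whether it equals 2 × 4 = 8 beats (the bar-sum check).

1) 0.0ms=0b +402.685ms=1b
2) 402.685ms=1b +1208.054ms=3b
3) 1610.738ms=4b +115.053ms=2/7b
4) 1725.791ms=30/7b +115.053ms=2/7b
5) 1840.844ms=32/7b +230.105ms=4/7b
6) 2070.949ms=36/7b +115.053ms=2/7b
7) 2186.002ms=38/7b +115.053ms=2/7b
8) 2301.055ms=40/7b +115.053ms=2/7b
9) 2416.107ms=6b +805.369ms=2b
Σ=8b of 8 (149bpm 4/4) — PASS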